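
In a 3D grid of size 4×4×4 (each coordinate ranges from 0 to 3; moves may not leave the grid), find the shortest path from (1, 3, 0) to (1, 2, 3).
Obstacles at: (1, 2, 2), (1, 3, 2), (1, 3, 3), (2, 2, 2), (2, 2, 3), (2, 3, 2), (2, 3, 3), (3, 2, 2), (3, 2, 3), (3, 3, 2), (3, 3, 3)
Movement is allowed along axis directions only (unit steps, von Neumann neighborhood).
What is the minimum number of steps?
6
(one shortest path: (1, 3, 0) → (0, 3, 0) → (0, 2, 0) → (0, 2, 1) → (0, 2, 2) → (0, 2, 3) → (1, 2, 3))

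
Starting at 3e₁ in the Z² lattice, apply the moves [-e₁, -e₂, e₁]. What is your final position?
(3, -1)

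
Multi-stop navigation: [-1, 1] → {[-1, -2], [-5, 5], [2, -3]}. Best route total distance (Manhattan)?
22
(one optimal route: (-1, 1) → (-1, -2) → (2, -3) → (-5, 5))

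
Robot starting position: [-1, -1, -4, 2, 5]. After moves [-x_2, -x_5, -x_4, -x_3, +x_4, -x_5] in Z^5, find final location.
(-1, -2, -5, 2, 3)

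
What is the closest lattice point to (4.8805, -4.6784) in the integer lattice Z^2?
(5, -5)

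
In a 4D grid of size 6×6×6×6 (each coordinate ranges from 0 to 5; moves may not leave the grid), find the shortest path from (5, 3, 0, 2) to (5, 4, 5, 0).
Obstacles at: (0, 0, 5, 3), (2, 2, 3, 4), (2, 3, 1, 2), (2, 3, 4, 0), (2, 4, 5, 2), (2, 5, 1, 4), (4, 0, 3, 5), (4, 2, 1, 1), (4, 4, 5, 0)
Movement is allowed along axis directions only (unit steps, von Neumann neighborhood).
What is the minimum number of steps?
8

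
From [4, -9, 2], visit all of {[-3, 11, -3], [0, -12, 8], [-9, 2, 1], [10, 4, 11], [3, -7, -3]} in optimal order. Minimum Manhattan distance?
106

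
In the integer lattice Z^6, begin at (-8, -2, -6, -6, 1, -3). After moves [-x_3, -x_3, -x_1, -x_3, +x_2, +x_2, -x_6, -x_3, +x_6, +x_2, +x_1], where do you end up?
(-8, 1, -10, -6, 1, -3)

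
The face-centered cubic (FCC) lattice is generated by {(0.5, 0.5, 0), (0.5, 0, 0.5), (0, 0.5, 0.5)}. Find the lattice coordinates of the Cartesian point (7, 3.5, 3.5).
7b₁ + 7b₂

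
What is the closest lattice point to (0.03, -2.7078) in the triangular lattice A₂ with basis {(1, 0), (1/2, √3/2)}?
(0.5, -2.598)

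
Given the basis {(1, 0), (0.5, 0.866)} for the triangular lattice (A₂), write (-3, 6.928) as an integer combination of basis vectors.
-7b₁ + 8b₂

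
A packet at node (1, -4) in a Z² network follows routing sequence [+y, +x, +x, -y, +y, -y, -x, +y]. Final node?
(2, -3)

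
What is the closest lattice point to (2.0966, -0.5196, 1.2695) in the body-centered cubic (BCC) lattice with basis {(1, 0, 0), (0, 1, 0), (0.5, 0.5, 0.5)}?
(2.5, -0.5, 1.5)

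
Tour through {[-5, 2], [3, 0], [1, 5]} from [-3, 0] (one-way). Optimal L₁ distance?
20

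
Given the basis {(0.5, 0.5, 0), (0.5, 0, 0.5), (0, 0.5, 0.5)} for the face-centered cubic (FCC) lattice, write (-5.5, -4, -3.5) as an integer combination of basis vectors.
-6b₁ - 5b₂ - 2b₃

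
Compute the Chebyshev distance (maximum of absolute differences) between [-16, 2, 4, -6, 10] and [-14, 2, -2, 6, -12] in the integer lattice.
22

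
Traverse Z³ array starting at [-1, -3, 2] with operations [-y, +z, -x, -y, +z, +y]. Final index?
(-2, -4, 4)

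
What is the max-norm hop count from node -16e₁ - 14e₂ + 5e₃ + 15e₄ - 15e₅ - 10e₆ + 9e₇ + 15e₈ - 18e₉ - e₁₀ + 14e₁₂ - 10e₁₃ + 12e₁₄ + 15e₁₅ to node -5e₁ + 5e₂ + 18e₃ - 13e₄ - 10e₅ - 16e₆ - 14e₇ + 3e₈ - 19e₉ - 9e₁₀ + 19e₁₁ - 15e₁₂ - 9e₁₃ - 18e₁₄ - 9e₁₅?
30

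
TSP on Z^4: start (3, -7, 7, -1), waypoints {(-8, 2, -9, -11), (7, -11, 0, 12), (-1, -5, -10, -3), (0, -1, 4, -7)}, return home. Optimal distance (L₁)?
136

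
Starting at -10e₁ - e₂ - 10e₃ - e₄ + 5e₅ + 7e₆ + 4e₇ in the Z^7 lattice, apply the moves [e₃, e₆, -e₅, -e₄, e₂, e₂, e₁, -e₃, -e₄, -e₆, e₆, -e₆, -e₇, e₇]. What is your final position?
(-9, 1, -10, -3, 4, 7, 4)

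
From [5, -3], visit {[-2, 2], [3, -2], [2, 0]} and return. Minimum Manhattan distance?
24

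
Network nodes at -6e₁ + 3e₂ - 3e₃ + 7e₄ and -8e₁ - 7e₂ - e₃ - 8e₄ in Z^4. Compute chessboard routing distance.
15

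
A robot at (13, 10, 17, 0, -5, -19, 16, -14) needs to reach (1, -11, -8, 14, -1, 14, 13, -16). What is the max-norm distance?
33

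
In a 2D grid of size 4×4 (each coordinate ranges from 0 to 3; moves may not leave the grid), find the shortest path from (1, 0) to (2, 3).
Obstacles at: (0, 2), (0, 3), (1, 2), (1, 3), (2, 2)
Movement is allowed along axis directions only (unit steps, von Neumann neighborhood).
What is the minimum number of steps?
6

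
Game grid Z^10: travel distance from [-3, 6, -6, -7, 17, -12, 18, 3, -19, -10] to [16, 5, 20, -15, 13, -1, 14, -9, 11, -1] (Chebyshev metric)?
30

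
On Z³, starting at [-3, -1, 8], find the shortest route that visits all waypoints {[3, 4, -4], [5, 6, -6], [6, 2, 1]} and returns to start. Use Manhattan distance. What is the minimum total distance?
60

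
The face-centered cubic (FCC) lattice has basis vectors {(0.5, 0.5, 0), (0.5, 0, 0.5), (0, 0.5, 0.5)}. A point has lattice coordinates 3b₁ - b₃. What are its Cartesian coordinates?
(1.5, 1, -0.5)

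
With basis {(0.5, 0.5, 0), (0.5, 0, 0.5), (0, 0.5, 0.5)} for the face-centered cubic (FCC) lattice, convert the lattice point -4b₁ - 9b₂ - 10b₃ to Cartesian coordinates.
(-6.5, -7, -9.5)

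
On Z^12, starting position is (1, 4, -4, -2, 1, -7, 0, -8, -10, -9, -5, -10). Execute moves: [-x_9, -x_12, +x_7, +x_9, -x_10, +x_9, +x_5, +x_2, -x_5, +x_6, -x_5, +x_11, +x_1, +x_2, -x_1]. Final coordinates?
(1, 6, -4, -2, 0, -6, 1, -8, -9, -10, -4, -11)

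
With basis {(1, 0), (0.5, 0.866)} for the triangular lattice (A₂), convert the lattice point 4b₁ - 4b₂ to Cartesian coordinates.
(2, -3.464)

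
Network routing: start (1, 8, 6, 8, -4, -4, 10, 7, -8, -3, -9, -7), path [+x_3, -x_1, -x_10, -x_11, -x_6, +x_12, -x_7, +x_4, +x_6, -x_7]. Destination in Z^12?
(0, 8, 7, 9, -4, -4, 8, 7, -8, -4, -10, -6)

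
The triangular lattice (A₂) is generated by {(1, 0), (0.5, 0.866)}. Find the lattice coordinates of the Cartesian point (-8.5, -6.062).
-5b₁ - 7b₂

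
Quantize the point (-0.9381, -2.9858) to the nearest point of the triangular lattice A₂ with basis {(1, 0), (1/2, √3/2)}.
(-1, -3.464)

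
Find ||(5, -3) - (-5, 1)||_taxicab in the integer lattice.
14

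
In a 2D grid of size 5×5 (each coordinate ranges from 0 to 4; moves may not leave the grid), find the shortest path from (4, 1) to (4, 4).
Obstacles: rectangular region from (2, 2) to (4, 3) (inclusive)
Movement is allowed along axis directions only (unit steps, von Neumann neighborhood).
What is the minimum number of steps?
9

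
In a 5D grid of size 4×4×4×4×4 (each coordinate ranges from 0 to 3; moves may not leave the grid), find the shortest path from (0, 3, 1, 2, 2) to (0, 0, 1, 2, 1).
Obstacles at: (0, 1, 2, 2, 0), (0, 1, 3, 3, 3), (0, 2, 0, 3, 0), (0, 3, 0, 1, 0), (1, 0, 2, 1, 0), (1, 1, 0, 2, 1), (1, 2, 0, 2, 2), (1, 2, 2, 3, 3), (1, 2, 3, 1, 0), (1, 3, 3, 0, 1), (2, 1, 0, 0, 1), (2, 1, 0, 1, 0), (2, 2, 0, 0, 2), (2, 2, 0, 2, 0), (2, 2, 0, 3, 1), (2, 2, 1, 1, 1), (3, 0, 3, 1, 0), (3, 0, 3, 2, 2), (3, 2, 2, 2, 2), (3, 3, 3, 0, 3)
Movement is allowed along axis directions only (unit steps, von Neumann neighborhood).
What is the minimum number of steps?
4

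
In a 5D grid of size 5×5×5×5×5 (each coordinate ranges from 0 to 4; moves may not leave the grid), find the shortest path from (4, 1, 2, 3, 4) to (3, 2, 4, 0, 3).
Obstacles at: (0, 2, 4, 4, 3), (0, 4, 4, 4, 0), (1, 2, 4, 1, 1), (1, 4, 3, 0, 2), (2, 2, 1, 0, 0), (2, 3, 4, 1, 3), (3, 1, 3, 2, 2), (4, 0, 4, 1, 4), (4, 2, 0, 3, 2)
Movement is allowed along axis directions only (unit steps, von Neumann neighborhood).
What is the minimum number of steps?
8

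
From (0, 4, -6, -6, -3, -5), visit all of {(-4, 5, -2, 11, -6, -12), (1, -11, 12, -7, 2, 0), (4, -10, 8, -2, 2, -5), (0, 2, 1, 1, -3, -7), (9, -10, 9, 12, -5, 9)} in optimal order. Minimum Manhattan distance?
162
(one optimal route: (0, 4, -6, -6, -3, -5) → (-4, 5, -2, 11, -6, -12) → (0, 2, 1, 1, -3, -7) → (4, -10, 8, -2, 2, -5) → (1, -11, 12, -7, 2, 0) → (9, -10, 9, 12, -5, 9))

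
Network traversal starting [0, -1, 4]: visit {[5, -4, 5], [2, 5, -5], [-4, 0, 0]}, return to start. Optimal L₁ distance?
56
(one optimal route: (0, -1, 4) → (5, -4, 5) → (2, 5, -5) → (-4, 0, 0) → (0, -1, 4))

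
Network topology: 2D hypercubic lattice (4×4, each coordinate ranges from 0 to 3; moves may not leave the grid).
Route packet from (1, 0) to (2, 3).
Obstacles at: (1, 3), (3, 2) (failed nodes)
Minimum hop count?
4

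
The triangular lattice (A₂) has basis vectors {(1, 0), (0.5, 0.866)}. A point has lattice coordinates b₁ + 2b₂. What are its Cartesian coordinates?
(2, 1.732)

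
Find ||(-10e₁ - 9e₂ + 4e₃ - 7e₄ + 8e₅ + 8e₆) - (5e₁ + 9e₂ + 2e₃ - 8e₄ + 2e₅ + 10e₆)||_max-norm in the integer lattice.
18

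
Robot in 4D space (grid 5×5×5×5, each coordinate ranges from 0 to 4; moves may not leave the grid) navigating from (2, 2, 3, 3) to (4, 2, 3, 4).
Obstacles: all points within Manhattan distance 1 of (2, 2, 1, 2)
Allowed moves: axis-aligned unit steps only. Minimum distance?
3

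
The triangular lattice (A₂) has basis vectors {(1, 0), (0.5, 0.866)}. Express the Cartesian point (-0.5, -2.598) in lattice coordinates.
b₁ - 3b₂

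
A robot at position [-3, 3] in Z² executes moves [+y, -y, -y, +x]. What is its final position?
(-2, 2)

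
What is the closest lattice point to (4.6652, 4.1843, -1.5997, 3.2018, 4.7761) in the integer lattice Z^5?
(5, 4, -2, 3, 5)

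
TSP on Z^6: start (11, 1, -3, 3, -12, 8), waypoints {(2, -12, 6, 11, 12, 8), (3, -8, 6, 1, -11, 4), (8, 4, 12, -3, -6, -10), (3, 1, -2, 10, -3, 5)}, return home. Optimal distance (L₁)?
208
(one optimal route: (11, 1, -3, 3, -12, 8) → (8, 4, 12, -3, -6, -10) → (3, -8, 6, 1, -11, 4) → (2, -12, 6, 11, 12, 8) → (3, 1, -2, 10, -3, 5) → (11, 1, -3, 3, -12, 8))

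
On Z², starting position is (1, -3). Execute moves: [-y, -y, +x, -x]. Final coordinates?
(1, -5)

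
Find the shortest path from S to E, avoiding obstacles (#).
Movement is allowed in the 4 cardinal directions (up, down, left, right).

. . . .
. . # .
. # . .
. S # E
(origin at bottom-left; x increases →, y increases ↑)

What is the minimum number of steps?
10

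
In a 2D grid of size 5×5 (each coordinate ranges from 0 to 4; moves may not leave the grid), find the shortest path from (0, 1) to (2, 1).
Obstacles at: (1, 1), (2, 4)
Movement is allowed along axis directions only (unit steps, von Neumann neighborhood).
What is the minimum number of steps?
4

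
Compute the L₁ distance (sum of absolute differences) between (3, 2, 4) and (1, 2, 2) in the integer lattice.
4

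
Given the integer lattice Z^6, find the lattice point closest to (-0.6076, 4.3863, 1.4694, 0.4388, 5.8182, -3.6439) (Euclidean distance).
(-1, 4, 1, 0, 6, -4)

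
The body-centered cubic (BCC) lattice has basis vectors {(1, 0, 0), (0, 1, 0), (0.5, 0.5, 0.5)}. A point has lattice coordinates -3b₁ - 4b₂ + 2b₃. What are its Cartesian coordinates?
(-2, -3, 1)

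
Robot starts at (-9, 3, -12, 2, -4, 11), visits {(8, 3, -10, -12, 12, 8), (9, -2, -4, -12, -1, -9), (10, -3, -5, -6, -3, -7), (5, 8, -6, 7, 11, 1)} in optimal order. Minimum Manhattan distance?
149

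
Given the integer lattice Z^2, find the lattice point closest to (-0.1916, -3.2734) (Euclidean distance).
(0, -3)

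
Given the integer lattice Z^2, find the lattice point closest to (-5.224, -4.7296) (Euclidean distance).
(-5, -5)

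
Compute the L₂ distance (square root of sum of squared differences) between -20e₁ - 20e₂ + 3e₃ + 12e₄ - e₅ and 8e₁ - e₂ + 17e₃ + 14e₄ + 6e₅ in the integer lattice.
37.3363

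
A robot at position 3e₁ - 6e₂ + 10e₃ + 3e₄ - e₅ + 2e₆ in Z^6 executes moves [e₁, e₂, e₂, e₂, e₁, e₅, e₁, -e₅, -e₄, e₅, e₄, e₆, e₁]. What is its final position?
(7, -3, 10, 3, 0, 3)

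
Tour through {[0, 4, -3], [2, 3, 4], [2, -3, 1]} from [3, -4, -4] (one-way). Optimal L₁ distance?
26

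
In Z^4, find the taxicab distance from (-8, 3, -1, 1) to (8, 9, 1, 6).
29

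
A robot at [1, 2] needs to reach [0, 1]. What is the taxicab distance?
2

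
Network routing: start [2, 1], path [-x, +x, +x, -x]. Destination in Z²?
(2, 1)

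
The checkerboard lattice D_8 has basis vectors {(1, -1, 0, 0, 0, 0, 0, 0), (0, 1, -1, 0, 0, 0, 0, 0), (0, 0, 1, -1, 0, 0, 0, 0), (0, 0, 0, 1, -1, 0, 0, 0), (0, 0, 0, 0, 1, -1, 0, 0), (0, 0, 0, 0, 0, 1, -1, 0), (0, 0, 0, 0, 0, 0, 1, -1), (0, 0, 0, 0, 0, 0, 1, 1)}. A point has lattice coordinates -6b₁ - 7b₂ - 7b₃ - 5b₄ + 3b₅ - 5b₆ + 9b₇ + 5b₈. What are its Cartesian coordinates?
(-6, -1, 0, 2, 8, -8, 19, -4)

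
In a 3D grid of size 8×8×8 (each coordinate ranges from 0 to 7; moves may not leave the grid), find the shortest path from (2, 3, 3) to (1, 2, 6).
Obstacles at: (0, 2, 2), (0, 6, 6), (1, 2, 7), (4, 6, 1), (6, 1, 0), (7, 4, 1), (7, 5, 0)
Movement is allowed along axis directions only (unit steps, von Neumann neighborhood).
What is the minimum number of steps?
5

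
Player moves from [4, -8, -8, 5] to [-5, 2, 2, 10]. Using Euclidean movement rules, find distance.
17.4929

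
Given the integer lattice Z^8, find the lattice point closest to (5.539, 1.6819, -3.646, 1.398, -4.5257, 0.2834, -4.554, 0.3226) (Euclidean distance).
(6, 2, -4, 1, -5, 0, -5, 0)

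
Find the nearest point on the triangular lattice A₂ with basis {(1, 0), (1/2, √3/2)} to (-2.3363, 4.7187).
(-2.5, 4.33)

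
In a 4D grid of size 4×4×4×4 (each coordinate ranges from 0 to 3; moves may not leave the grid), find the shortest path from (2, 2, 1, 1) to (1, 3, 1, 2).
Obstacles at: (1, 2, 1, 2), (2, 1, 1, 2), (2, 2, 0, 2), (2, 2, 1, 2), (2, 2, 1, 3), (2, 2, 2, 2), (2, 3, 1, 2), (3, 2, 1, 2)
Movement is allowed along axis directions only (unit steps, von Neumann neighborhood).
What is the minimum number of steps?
3
(one shortest path: (2, 2, 1, 1) → (1, 2, 1, 1) → (1, 3, 1, 1) → (1, 3, 1, 2))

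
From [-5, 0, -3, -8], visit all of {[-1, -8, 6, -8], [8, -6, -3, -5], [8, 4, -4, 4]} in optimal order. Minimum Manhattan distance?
64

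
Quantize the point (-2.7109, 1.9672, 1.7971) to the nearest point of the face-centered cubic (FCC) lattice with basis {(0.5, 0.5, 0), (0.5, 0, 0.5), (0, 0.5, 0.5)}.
(-3, 2, 2)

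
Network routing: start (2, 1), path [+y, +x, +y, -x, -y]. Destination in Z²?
(2, 2)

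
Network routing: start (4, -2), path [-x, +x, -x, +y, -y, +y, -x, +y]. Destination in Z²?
(2, 0)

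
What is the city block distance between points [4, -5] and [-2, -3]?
8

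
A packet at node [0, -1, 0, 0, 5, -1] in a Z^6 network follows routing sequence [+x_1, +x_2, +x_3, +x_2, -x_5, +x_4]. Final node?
(1, 1, 1, 1, 4, -1)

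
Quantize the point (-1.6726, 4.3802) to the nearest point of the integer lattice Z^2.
(-2, 4)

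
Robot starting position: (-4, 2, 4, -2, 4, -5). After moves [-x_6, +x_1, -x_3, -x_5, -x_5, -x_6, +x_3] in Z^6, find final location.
(-3, 2, 4, -2, 2, -7)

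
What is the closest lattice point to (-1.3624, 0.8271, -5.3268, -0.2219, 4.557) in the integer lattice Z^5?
(-1, 1, -5, 0, 5)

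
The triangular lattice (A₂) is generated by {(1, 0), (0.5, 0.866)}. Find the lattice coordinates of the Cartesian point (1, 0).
b₁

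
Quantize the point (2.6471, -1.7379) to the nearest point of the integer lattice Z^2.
(3, -2)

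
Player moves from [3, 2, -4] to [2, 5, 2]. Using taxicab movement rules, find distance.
10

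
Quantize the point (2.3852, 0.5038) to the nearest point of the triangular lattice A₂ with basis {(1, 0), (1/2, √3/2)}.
(2.5, 0.866)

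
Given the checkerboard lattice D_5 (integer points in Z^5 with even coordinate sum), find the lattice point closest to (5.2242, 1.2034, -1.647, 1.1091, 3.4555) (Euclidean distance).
(5, 1, -2, 1, 3)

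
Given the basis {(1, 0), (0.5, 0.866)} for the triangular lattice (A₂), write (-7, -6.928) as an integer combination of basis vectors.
-3b₁ - 8b₂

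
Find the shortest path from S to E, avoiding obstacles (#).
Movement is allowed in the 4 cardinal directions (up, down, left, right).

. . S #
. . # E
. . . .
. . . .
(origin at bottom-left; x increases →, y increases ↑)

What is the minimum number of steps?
6
(one shortest path: (2, 3) → (1, 3) → (1, 2) → (1, 1) → (2, 1) → (3, 1) → (3, 2))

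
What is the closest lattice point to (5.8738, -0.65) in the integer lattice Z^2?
(6, -1)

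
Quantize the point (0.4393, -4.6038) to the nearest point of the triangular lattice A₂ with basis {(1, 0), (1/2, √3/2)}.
(0.5, -4.33)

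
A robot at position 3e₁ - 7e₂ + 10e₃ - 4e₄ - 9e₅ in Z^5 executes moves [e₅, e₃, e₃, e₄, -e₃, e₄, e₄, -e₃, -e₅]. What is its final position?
(3, -7, 10, -1, -9)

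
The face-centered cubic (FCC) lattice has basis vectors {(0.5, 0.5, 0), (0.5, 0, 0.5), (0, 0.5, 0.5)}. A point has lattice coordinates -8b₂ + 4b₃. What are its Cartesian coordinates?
(-4, 2, -2)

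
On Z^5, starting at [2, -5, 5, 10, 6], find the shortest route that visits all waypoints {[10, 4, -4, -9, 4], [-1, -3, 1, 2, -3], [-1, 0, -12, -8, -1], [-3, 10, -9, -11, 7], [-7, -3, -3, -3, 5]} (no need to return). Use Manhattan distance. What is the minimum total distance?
133
(one optimal route: (2, -5, 5, 10, 6) → (-1, -3, 1, 2, -3) → (-7, -3, -3, -3, 5) → (-1, 0, -12, -8, -1) → (-3, 10, -9, -11, 7) → (10, 4, -4, -9, 4))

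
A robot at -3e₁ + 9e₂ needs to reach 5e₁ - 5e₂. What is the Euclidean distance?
16.1245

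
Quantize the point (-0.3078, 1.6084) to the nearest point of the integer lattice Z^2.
(0, 2)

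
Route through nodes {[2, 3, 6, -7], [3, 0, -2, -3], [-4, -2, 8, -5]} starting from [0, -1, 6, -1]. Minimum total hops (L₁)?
42
(one optimal route: (0, -1, 6, -1) → (-4, -2, 8, -5) → (2, 3, 6, -7) → (3, 0, -2, -3))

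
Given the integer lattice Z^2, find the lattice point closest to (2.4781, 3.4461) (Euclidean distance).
(2, 3)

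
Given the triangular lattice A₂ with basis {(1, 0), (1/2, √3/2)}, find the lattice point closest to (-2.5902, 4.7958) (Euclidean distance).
(-2.5, 4.33)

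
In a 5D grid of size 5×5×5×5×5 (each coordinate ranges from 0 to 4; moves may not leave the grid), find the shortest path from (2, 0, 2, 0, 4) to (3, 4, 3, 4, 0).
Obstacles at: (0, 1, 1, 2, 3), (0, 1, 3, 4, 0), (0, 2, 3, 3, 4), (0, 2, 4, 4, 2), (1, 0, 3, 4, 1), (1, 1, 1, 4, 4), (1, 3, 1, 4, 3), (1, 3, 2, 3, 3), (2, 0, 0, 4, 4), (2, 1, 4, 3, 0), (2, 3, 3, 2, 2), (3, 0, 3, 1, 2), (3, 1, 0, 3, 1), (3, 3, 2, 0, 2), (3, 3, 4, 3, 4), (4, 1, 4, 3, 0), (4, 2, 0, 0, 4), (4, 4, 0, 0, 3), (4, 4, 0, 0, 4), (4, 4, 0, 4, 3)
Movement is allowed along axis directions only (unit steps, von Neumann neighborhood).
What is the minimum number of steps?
14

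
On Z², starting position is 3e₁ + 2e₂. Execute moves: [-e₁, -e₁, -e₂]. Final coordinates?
(1, 1)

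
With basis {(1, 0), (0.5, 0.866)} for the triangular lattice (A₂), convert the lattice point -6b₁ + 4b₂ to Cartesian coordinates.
(-4, 3.464)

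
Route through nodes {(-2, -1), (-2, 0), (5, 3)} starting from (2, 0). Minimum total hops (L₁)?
16
(one optimal route: (2, 0) → (-2, -1) → (-2, 0) → (5, 3))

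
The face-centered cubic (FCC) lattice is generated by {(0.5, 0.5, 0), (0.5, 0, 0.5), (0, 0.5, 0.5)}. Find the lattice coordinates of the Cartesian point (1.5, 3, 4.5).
3b₂ + 6b₃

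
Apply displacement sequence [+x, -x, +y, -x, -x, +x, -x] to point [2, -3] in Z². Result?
(0, -2)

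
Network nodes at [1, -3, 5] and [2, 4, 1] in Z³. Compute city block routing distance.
12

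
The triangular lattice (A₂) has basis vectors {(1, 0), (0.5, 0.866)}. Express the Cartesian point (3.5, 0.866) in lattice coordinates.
3b₁ + b₂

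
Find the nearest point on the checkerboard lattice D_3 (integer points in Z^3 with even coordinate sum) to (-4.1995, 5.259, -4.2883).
(-4, 5, -5)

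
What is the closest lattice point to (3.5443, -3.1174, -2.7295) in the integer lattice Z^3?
(4, -3, -3)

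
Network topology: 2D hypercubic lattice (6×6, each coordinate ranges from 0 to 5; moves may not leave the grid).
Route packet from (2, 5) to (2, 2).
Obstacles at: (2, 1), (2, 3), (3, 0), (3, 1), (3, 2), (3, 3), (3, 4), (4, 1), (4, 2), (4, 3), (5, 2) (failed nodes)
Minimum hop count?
5
(one shortest path: (2, 5) → (1, 5) → (1, 4) → (1, 3) → (1, 2) → (2, 2))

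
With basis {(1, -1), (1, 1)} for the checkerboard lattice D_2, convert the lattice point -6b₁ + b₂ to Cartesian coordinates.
(-5, 7)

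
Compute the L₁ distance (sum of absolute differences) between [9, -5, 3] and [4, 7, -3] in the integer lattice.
23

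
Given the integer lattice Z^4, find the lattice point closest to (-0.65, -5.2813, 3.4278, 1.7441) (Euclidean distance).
(-1, -5, 3, 2)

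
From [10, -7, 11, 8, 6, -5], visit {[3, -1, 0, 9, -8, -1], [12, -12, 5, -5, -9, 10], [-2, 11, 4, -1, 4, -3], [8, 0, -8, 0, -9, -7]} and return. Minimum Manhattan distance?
232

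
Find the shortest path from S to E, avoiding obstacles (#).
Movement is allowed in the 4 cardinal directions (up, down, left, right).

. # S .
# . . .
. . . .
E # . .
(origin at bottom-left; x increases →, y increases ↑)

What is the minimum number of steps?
5
(one shortest path: (2, 3) → (2, 2) → (1, 2) → (1, 1) → (0, 1) → (0, 0))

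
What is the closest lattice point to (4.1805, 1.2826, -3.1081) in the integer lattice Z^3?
(4, 1, -3)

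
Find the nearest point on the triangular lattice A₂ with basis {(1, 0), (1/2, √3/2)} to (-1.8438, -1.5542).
(-2, -1.732)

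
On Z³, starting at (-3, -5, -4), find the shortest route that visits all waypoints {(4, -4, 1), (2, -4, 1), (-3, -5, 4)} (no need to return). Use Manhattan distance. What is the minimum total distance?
19
(one optimal route: (-3, -5, -4) → (-3, -5, 4) → (2, -4, 1) → (4, -4, 1))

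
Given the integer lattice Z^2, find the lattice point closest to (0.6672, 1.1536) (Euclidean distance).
(1, 1)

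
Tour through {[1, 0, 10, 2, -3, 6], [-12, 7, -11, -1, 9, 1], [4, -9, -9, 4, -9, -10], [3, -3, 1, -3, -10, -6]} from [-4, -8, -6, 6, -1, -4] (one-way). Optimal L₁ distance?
156
(one optimal route: (-4, -8, -6, 6, -1, -4) → (4, -9, -9, 4, -9, -10) → (3, -3, 1, -3, -10, -6) → (1, 0, 10, 2, -3, 6) → (-12, 7, -11, -1, 9, 1))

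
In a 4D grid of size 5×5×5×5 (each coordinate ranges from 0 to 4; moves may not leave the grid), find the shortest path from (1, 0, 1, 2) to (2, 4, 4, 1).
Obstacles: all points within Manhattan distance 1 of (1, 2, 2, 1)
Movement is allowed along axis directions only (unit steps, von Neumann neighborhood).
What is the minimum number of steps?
9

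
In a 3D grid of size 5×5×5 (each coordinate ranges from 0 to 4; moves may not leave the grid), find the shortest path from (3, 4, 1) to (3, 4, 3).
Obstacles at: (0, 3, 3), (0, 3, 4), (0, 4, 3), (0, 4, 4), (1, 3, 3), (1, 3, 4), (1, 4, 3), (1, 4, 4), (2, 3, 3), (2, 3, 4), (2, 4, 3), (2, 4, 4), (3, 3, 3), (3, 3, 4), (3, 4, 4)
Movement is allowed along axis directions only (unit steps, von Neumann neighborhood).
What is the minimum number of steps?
2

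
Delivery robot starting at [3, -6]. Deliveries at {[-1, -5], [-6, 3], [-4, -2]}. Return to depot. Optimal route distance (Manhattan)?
36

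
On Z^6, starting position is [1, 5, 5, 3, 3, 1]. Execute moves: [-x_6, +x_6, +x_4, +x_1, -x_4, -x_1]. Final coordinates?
(1, 5, 5, 3, 3, 1)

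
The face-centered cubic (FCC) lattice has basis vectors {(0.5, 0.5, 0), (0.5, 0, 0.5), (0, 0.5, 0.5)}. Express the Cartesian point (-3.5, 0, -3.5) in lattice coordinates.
-7b₂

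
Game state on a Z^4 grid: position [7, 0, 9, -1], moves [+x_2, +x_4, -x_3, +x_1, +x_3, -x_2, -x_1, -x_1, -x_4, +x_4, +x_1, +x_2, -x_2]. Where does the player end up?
(7, 0, 9, 0)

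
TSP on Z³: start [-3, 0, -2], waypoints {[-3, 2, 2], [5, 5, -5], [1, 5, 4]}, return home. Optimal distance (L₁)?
44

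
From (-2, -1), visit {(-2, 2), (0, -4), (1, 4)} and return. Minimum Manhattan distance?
22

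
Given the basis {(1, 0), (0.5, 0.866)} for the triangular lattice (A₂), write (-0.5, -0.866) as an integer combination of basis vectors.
-b₂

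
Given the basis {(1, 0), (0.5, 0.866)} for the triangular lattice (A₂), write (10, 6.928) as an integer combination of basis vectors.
6b₁ + 8b₂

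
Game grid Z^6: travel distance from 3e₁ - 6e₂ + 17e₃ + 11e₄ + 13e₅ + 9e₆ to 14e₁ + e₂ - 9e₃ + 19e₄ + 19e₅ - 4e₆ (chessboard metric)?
26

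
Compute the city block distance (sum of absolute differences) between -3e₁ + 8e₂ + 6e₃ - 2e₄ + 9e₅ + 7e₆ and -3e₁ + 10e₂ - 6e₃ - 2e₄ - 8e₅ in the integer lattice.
38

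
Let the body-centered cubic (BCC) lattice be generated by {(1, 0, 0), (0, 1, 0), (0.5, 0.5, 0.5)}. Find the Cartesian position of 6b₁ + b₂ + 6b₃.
(9, 4, 3)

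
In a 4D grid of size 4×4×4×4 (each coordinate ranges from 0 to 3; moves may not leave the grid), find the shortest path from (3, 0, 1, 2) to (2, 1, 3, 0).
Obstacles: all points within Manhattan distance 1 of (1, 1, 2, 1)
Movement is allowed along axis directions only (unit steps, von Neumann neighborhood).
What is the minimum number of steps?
6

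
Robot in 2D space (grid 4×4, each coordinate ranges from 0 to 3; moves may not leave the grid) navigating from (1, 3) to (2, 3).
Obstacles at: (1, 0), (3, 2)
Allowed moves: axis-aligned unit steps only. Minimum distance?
1
(one shortest path: (1, 3) → (2, 3))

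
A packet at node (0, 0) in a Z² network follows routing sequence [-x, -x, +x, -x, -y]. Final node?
(-2, -1)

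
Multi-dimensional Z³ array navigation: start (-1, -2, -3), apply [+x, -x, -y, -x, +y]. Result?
(-2, -2, -3)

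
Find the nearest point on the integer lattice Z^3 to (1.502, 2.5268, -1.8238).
(2, 3, -2)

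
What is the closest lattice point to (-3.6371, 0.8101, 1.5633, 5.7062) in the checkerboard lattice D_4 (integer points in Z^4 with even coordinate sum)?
(-4, 1, 1, 6)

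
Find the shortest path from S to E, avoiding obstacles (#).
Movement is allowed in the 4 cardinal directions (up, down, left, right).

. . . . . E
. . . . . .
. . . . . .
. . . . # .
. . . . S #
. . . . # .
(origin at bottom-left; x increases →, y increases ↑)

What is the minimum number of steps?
7
(one shortest path: (4, 1) → (3, 1) → (3, 2) → (3, 3) → (4, 3) → (5, 3) → (5, 4) → (5, 5))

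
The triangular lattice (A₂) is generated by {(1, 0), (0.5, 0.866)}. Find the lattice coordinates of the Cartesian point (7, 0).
7b₁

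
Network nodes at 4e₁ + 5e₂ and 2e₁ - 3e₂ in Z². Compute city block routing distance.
10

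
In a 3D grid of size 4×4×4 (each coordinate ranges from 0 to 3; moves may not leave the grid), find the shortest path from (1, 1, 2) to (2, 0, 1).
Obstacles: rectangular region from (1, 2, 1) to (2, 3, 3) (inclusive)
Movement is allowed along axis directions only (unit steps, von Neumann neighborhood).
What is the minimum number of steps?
3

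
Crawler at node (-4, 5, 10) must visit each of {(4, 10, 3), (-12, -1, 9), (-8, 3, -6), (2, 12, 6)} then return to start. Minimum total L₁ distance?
90
(one optimal route: (-4, 5, 10) → (-12, -1, 9) → (-8, 3, -6) → (4, 10, 3) → (2, 12, 6) → (-4, 5, 10))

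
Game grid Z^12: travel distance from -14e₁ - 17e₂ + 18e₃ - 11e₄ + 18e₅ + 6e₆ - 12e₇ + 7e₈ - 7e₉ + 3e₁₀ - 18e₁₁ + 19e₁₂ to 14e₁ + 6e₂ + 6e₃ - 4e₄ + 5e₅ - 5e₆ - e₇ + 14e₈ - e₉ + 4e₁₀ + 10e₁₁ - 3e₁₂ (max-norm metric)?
28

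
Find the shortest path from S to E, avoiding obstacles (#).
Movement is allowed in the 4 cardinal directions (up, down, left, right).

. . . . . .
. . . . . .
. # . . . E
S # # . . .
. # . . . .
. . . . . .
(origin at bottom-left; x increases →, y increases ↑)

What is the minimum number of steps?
8
(one shortest path: (0, 2) → (0, 3) → (0, 4) → (1, 4) → (2, 4) → (3, 4) → (4, 4) → (5, 4) → (5, 3))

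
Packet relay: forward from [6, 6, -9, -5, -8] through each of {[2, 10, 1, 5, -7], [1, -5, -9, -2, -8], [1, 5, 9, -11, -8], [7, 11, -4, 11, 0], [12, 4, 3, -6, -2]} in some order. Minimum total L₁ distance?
143
(one optimal route: (6, 6, -9, -5, -8) → (1, -5, -9, -2, -8) → (1, 5, 9, -11, -8) → (12, 4, 3, -6, -2) → (2, 10, 1, 5, -7) → (7, 11, -4, 11, 0))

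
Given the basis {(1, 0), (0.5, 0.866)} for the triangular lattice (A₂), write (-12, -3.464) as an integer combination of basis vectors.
-10b₁ - 4b₂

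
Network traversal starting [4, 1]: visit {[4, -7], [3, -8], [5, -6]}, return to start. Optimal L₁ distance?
22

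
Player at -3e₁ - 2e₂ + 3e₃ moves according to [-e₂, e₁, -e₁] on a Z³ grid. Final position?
(-3, -3, 3)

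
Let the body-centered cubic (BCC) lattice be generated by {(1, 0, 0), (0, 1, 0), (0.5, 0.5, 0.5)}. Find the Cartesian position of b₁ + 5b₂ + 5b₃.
(3.5, 7.5, 2.5)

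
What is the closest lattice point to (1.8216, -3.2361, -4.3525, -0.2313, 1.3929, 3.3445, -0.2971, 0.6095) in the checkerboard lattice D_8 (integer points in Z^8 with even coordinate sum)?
(2, -3, -4, 0, 1, 3, 0, 1)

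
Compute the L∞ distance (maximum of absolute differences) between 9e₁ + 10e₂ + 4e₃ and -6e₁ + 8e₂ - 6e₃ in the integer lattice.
15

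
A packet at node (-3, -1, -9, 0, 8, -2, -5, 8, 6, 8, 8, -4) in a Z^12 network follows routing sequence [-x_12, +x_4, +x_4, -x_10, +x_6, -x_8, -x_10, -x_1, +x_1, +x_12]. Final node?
(-3, -1, -9, 2, 8, -1, -5, 7, 6, 6, 8, -4)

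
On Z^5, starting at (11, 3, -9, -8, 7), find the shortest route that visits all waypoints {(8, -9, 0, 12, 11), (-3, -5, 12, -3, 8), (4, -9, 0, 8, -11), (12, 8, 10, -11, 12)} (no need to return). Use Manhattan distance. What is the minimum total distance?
150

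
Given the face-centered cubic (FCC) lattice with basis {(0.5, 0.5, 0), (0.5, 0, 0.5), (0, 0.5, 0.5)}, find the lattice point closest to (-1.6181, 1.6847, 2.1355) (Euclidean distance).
(-1.5, 1.5, 2)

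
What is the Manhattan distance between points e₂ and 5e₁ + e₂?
5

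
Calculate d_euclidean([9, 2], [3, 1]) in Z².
6.08276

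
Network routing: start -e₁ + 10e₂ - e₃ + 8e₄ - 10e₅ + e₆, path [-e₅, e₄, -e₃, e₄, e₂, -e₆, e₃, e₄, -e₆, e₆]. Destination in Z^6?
(-1, 11, -1, 11, -11, 0)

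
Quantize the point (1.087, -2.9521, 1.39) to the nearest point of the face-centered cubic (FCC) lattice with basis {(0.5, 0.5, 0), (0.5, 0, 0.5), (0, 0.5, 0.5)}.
(1, -3, 1)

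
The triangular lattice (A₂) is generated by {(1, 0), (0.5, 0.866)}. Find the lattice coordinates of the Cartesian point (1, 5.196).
-2b₁ + 6b₂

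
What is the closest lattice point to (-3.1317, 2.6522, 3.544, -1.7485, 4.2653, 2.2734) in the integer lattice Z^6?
(-3, 3, 4, -2, 4, 2)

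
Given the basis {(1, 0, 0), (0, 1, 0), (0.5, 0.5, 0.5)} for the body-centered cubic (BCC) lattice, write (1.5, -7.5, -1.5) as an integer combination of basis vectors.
3b₁ - 6b₂ - 3b₃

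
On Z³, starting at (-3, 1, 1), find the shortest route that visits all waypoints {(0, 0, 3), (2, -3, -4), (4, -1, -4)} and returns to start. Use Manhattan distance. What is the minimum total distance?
36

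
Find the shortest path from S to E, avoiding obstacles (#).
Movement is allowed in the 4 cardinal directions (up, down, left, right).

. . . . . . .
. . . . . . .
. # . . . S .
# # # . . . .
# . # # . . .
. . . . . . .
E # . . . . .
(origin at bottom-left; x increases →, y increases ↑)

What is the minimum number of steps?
9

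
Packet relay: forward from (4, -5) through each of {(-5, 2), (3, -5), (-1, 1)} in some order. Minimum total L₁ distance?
16
(one optimal route: (4, -5) → (3, -5) → (-1, 1) → (-5, 2))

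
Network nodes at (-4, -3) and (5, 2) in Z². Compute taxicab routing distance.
14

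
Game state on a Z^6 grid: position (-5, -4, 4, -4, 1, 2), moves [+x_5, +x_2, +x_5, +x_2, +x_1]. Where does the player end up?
(-4, -2, 4, -4, 3, 2)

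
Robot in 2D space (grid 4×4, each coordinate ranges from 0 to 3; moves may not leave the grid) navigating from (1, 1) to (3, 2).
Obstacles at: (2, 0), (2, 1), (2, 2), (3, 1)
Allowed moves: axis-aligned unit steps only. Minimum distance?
5
(one shortest path: (1, 1) → (1, 2) → (1, 3) → (2, 3) → (3, 3) → (3, 2))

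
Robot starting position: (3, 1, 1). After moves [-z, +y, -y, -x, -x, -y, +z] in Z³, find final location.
(1, 0, 1)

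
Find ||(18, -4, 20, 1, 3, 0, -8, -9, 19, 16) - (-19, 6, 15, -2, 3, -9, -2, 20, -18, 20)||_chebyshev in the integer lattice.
37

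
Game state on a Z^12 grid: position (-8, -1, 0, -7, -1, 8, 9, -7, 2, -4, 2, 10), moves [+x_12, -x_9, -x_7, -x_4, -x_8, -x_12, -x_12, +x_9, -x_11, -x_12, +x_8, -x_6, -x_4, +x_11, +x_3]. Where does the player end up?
(-8, -1, 1, -9, -1, 7, 8, -7, 2, -4, 2, 8)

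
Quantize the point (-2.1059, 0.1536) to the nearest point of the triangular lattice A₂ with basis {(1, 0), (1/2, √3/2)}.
(-2, 0)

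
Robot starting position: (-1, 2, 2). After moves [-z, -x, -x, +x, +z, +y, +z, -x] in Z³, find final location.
(-3, 3, 3)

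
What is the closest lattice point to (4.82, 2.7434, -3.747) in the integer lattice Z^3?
(5, 3, -4)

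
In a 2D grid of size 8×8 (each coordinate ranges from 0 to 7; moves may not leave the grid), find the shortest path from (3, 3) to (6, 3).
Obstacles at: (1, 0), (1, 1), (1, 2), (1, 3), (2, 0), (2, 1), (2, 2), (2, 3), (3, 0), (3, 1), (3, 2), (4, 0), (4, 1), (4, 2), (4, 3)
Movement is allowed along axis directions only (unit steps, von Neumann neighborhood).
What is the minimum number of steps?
5
(one shortest path: (3, 3) → (3, 4) → (4, 4) → (5, 4) → (6, 4) → (6, 3))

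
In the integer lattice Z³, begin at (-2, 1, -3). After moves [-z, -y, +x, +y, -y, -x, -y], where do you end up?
(-2, -1, -4)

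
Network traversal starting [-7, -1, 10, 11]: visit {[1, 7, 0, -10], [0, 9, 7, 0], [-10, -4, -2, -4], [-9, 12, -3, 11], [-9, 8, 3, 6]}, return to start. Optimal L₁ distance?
146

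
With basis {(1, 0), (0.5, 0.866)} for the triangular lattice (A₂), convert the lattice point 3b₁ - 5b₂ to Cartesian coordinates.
(0.5, -4.33)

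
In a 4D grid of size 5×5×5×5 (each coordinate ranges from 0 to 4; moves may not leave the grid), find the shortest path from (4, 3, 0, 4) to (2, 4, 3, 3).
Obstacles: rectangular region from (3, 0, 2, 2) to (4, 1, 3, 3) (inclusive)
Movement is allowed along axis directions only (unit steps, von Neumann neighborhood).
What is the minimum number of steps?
7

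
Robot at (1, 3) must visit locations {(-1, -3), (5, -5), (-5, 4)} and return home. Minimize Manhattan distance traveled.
38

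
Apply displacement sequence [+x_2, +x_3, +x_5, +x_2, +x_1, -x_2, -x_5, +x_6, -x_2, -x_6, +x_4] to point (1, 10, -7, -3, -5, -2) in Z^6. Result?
(2, 10, -6, -2, -5, -2)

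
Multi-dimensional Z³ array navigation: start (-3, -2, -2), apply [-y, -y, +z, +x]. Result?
(-2, -4, -1)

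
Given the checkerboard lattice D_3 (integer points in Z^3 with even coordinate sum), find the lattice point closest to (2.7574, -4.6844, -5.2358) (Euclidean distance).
(3, -4, -5)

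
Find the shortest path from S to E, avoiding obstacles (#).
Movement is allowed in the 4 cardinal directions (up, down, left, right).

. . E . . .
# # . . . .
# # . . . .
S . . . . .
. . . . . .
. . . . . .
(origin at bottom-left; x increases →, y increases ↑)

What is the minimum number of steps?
5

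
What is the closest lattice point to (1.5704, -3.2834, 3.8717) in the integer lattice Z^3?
(2, -3, 4)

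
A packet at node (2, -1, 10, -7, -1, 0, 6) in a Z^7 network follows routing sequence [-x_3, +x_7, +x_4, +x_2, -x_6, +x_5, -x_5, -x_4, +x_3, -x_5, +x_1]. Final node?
(3, 0, 10, -7, -2, -1, 7)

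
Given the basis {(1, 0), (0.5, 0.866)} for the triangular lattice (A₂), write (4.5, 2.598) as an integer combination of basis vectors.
3b₁ + 3b₂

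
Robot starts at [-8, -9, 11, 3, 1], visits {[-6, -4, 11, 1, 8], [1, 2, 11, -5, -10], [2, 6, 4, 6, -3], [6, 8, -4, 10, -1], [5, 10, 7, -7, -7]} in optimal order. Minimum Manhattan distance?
121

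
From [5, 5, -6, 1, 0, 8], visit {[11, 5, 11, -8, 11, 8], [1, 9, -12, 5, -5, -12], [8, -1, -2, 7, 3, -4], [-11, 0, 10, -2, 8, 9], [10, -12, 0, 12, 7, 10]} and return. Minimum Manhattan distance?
266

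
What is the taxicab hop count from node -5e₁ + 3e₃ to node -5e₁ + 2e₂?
5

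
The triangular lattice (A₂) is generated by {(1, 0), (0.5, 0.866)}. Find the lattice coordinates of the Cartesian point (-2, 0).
-2b₁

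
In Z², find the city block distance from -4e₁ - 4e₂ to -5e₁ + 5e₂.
10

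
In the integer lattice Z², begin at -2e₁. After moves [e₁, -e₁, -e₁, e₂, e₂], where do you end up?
(-3, 2)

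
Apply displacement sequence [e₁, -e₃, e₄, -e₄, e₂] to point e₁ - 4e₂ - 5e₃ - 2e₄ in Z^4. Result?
(2, -3, -6, -2)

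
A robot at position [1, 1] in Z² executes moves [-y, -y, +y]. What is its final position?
(1, 0)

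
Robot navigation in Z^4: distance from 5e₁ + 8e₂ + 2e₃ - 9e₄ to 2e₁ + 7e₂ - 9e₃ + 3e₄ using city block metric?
27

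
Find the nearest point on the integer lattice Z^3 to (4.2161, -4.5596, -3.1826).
(4, -5, -3)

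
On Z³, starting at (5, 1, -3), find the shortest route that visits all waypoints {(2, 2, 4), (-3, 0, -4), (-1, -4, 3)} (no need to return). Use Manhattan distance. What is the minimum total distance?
33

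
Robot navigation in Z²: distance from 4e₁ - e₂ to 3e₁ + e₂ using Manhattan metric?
3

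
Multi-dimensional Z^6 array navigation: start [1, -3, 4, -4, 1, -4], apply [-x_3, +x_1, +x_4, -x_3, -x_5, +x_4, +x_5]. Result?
(2, -3, 2, -2, 1, -4)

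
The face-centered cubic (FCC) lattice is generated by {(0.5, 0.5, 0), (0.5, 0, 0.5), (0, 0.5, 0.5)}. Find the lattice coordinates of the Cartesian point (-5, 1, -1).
-3b₁ - 7b₂ + 5b₃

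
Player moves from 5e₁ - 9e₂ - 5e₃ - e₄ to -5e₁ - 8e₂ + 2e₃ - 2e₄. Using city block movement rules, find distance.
19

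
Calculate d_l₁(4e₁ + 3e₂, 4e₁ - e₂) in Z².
4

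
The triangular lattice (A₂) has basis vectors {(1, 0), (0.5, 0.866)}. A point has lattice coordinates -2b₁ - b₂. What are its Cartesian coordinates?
(-2.5, -0.866)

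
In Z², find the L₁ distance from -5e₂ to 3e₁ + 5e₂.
13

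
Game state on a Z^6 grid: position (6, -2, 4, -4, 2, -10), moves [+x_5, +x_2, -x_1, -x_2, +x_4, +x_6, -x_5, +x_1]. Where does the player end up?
(6, -2, 4, -3, 2, -9)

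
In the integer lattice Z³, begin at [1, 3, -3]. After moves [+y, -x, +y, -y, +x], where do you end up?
(1, 4, -3)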